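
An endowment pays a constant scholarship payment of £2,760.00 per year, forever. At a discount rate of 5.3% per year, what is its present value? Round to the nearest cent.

Level perpetuity: PV = C / r = £2,760.00 / 0.053 = £52,075.47

£52075.47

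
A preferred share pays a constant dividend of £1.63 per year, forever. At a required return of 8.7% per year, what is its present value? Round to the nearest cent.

£18.74

Level perpetuity: PV = C / r = £1.63 / 0.087 = £18.74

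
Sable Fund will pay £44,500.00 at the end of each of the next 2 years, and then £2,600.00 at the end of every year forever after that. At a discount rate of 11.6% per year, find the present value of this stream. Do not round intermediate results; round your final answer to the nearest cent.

PV of 2-year annuity: £44,500.00 × [1 − (1+0.116)^−2] / 0.116 = 75604.43725
Perpetuity value at year 2: £2,600.00 / 0.116 = 22413.79310
PV of perpetuity: 22413.79310 / (1+0.116)^2 = 17996.45520
Total PV = 75604.43725 + 17996.45520 = 93600.89245

£93600.89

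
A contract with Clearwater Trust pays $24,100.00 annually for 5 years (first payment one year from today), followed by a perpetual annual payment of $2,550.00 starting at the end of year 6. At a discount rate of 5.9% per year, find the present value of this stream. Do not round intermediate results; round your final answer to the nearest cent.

PV of 5-year annuity: $24,100.00 × [1 − (1+0.059)^−5] / 0.059 = 101794.73458
Perpetuity value at year 5: $2,550.00 / 0.059 = 43220.33898
PV of perpetuity: 43220.33898 / (1+0.059)^5 = 32449.52682
Total PV = 101794.73458 + 32449.52682 = 134244.26140

$134244.26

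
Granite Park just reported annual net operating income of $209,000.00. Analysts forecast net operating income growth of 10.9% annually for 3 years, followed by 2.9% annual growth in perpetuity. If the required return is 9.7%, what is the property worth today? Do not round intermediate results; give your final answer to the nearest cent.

D_1 = 231781.00000
D_2 = 257045.12900
D_3 = 285063.04806
Terminal value at year 3: TV = D_3×(1+g_2)/(r−g_2) = 293329.87645/0.068 = 4313674.65375
P_0 = D_1/(1+r)^1 + D_2/(1+r)^2 + D_3/(1+r)^3 + TV/(1+r)^3
    = 211286.23519 + 213597.47933 + 215934.00599 + 3267589.59069 = 3908407.31119

$3908407.31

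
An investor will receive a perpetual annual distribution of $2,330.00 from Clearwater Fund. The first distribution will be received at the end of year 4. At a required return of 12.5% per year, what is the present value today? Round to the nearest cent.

Value at end of year 3: C / r = $2,330.00 / 0.125 = $18,640.0000
Discount to today: PV = $18,640.0000 / (1 + 0.125)^3 = $18,640.0000 / 1.423828 = $13,091.47

$13091.47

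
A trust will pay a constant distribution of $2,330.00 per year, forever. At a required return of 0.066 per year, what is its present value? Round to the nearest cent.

$35303.03

Level perpetuity: PV = C / r = $2,330.00 / 0.066 = $35,303.03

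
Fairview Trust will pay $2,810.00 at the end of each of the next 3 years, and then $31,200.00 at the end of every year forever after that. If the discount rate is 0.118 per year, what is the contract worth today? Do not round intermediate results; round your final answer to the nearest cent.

PV of 3-year annuity: $2,810.00 × [1 − (1+0.118)^−3] / 0.118 = 6772.40922
Perpetuity value at year 3: $31,200.00 / 0.118 = 264406.77966
PV of perpetuity: 264406.77966 / (1+0.118)^3 = 189211.34638
Total PV = 6772.40922 + 189211.34638 = 195983.75560

$195983.76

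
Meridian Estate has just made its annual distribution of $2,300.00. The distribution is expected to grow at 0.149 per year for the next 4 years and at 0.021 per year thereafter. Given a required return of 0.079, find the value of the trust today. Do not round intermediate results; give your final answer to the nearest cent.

D_1 = 2642.70000
D_2 = 3036.46230
D_3 = 3488.89518
D_4 = 4008.74056
Terminal value at year 4: TV = D_4×(1+g_2)/(r−g_2) = 4092.92412/0.058 = 70567.65719
P_0 = D_1/(1+r)^1 + D_2/(1+r)^2 + D_3/(1+r)^3 + D_4/(1+r)^4 + TV/(1+r)^4
    = 2449.21223 + 2608.10459 + 2777.30508 + 2957.48242 + 52061.88884 = 62853.99317

$62853.99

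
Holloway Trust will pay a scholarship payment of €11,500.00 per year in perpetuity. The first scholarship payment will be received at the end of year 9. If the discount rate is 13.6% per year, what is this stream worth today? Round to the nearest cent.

€30488.23

Value at end of year 8: C / r = €11,500.00 / 0.136 = €84,558.8235
Discount to today: PV = €84,558.8235 / (1 + 0.136)^8 = €84,558.8235 / 2.773490 = €30,488.23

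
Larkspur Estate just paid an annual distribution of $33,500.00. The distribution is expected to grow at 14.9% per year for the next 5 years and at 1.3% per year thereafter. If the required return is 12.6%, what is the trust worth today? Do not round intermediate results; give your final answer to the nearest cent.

D_1 = 38491.50000
D_2 = 44226.73350
D_3 = 50816.51679
D_4 = 58388.17779
D_5 = 67088.01628
Terminal value at year 5: TV = D_5×(1+g_2)/(r−g_2) = 67960.16050/0.113 = 601417.34953
P_0 = D_1/(1+r)^1 + D_2/(1+r)^2 + D_3/(1+r)^3 + D_4/(1+r)^4 + D_5/(1+r)^5 + TV/(1+r)^5
    = 34184.28064 + 34882.53859 + 35595.05936 + 36322.13429 + 37064.06065 + 332264.54374 = 510312.61727

$510312.62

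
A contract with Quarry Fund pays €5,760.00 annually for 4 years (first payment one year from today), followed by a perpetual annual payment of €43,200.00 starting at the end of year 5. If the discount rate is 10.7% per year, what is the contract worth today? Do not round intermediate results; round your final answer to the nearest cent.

PV of 4-year annuity: €5,760.00 × [1 − (1+0.107)^−4] / 0.107 = 17985.15486
Perpetuity value at year 4: €43,200.00 / 0.107 = 403738.31776
PV of perpetuity: 403738.31776 / (1+0.107)^4 = 268849.65630
Total PV = 17985.15486 + 268849.65630 = 286834.81117

€286834.81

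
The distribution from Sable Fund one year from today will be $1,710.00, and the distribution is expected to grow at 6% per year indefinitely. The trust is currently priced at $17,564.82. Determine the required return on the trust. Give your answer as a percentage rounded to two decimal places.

15.74%

P = D₁/(r − g) ⇒ r = D₁/P + g = $1,710.0000/$17,564.82 + 0.06 = 0.097354 + 0.06 = 0.157354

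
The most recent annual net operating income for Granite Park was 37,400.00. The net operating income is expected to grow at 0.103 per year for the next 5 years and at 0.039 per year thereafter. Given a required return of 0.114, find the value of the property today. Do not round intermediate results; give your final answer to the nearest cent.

D_1 = 41252.20000
D_2 = 45501.17660
D_3 = 50187.79779
D_4 = 55357.14096
D_5 = 61058.92648
Terminal value at year 5: TV = D_5×(1+g_2)/(r−g_2) = 63440.22461/0.075 = 845869.66152
P_0 = D_1/(1+r)^1 + D_2/(1+r)^2 + D_3/(1+r)^3 + D_4/(1+r)^4 + D_5/(1+r)^5 + TV/(1+r)^5
    = 37030.70018 + 36665.04695 + 36303.00429 + 35944.53657 + 35589.60847 + 493034.70930 = 674567.60575

674567.61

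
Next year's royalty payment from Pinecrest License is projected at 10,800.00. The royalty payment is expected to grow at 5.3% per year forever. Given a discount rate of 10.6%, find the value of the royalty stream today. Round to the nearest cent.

203773.58

Growing perpetuity: P = D₁ / (r − g) = 10,800.0000 / (0.106 − 0.053) = 203,773.58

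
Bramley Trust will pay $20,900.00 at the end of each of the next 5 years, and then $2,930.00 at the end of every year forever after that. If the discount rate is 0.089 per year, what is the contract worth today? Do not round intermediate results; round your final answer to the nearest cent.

PV of 5-year annuity: $20,900.00 × [1 − (1+0.089)^−5] / 0.089 = 81505.08121
Perpetuity value at year 5: $2,930.00 / 0.089 = 32921.34831
PV of perpetuity: 32921.34831 / (1+0.089)^5 = 21495.03789
Total PV = 81505.08121 + 21495.03789 = 103000.11910

$103000.12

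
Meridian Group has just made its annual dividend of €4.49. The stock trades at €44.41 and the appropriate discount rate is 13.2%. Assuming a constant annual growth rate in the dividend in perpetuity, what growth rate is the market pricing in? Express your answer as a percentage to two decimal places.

P = D₀(1+g)/(r−g) ⇒ P(r−g) = D₀(1+g) ⇒ g(P+D₀) = P·r − D₀
g = (P·r − D₀)/(P + D₀) = (€44.41×0.132 − €4.49) / (€44.41 + €4.49) = 0.028060

2.81%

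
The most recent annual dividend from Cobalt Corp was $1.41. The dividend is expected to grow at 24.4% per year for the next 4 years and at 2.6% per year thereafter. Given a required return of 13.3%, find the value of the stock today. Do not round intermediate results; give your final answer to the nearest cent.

D_1 = 1.75404
D_2 = 2.18203
D_3 = 2.71444
D_4 = 3.37676
Terminal value at year 4: TV = D_4×(1+g_2)/(r−g_2) = 3.46456/0.107 = 32.37906
P_0 = D_1/(1+r)^1 + D_2/(1+r)^2 + D_3/(1+r)^3 + D_4/(1+r)^4 + TV/(1+r)^4
    = 1.54814 + 1.69981 + 1.86634 + 2.04918 + 19.64919 = 26.81266

$26.81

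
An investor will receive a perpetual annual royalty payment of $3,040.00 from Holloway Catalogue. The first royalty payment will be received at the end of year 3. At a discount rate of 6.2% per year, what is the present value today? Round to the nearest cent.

$43474.33

Value at end of year 2: C / r = $3,040.00 / 0.062 = $49,032.2581
Discount to today: PV = $49,032.2581 / (1 + 0.062)^2 = $49,032.2581 / 1.127844 = $43,474.33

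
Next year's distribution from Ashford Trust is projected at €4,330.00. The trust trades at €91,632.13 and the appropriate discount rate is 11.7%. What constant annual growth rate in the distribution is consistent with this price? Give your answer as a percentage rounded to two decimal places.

6.97%

P = D₁/(r−g) ⇒ g = r − D₁/P = 0.117 − €4,330.00/€91,632.13 = 0.069746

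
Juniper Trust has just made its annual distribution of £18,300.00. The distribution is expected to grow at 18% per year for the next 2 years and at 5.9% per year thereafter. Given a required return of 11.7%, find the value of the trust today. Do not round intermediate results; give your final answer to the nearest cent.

£412641.19

D_1 = 21594.00000
D_2 = 25480.92000
Terminal value at year 2: TV = D_2×(1+g_2)/(r−g_2) = 26984.29428/0.058 = 465246.45310
P_0 = D_1/(1+r)^1 + D_2/(1+r)^2 + TV/(1+r)^2
    = 19332.13966 + 20422.49311 + 372886.55515 = 412641.18791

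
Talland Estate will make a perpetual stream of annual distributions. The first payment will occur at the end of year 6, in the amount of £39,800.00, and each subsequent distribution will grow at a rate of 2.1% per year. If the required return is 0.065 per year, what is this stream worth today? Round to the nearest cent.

Value at end of year 5: C₁ / (r − g) = £39,800.00 / (0.065 − 0.021) = £904,545.4545
Discount to today: PV = £904,545.4545 / (1 + 0.065)^5 = £904,545.4545 / 1.370087 = £660,210.39

£660210.39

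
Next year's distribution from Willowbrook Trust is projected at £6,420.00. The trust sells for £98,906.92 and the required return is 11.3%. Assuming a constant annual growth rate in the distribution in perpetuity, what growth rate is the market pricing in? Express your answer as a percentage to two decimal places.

4.81%

P = D₁/(r−g) ⇒ g = r − D₁/P = 0.113 − £6,420.00/£98,906.92 = 0.048090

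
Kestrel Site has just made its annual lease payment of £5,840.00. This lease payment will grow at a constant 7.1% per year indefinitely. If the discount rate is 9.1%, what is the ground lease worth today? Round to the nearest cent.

D₁ = D₀ × (1 + g) = £5,840.00 × 1.071 = £6,254.6400
Growing perpetuity: P = D₁ / (r − g) = £6,254.6400 / (0.091 − 0.071) = £312,732.00

£312732.00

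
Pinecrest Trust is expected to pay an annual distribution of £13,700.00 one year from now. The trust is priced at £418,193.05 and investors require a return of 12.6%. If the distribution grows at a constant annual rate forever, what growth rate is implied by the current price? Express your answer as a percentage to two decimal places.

9.32%

P = D₁/(r−g) ⇒ g = r − D₁/P = 0.126 − £13,700.00/£418,193.05 = 0.093240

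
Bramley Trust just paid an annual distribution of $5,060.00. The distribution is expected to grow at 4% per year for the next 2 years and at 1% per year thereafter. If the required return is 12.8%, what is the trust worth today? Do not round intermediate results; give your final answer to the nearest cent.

D_1 = 5262.40000
D_2 = 5472.89600
Terminal value at year 2: TV = D_2×(1+g_2)/(r−g_2) = 5527.62496/0.118 = 46844.27932
P_0 = D_1/(1+r)^1 + D_2/(1+r)^2 + TV/(1+r)^2
    = 4665.24823 + 4301.29269 + 36816.14931 = 45782.69023

$45782.69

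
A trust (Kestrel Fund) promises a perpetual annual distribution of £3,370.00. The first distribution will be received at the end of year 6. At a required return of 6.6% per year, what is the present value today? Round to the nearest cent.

Value at end of year 5: C / r = £3,370.00 / 0.066 = £51,060.6061
Discount to today: PV = £51,060.6061 / (1 + 0.066)^5 = £51,060.6061 / 1.376531 = £37,093.68

£37093.68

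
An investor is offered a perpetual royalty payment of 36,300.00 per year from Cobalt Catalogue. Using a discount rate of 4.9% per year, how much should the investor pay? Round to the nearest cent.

Level perpetuity: PV = C / r = 36,300.00 / 0.049 = 740,816.33

740816.33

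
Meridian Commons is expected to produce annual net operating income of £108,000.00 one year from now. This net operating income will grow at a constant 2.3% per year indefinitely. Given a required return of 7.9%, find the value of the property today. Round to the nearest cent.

£1928571.43

Growing perpetuity: P = D₁ / (r − g) = £108,000.0000 / (0.079 − 0.023) = £1,928,571.43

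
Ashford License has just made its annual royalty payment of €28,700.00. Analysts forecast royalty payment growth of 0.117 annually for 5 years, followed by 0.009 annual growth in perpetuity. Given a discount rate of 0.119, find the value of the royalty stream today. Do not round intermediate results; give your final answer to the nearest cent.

€403645.45

D_1 = 32057.90000
D_2 = 35808.67430
D_3 = 39998.28919
D_4 = 44678.08903
D_5 = 49905.42545
Terminal value at year 5: TV = D_5×(1+g_2)/(r−g_2) = 50354.57427/0.11 = 457768.85704
P_0 = D_1/(1+r)^1 + D_2/(1+r)^2 + D_3/(1+r)^3 + D_4/(1+r)^4 + D_5/(1+r)^5 + TV/(1+r)^5
    = 28648.70420 + 28597.50008 + 28546.38748 + 28495.36623 + 28444.43618 + 260913.05549 = 403645.44967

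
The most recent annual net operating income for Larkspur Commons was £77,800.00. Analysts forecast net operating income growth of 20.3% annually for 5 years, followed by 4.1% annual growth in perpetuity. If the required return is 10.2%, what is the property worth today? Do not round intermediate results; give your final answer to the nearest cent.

D_1 = 93593.40000
D_2 = 112592.86020
D_3 = 135449.21082
D_4 = 162945.40062
D_5 = 196023.31694
Terminal value at year 5: TV = D_5×(1+g_2)/(r−g_2) = 204060.27294/0.061 = 3345250.37602
P_0 = D_1/(1+r)^1 + D_2/(1+r)^2 + D_3/(1+r)^3 + D_4/(1+r)^4 + D_5/(1+r)^5 + TV/(1+r)^5
    = 84930.49002 + 92714.50045 + 101211.92744 + 110488.15672 + 120614.56673 + 2058356.78634 = 2568316.42769

£2568316.43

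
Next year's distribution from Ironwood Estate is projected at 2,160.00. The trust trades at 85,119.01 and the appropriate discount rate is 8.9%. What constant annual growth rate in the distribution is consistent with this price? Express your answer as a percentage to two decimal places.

P = D₁/(r−g) ⇒ g = r − D₁/P = 0.089 − 2,160.00/85,119.01 = 0.063624

6.36%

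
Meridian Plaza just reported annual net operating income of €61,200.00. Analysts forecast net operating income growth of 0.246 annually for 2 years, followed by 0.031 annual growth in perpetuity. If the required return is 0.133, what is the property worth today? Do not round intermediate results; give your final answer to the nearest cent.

€889465.84

D_1 = 76255.20000
D_2 = 95013.97920
Terminal value at year 2: TV = D_2×(1+g_2)/(r−g_2) = 97959.41256/0.102 = 960386.39760
P_0 = D_1/(1+r)^1 + D_2/(1+r)^2 + TV/(1+r)^2
    = 67303.79523 + 74016.35381 + 748145.69386 = 889465.84289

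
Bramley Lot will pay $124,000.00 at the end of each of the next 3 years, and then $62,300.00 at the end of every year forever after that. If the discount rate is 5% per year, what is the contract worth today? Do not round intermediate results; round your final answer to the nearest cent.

$1414024.40

PV of 3-year annuity: $124,000.00 × [1 − (1+0.05)^−3] / 0.05 = 337682.75564
Perpetuity value at year 3: $62,300.00 / 0.05 = 1246000.00000
PV of perpetuity: 1246000.00000 / (1+0.05)^3 = 1076341.64777
Total PV = 337682.75564 + 1076341.64777 = 1414024.40341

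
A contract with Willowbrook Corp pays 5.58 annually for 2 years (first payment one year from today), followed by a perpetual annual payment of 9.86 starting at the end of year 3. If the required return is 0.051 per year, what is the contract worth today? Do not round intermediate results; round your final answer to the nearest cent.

PV of 2-year annuity: 5.58 × [1 − (1+0.051)^−2] / 0.051 = 10.36083
Perpetuity value at year 2: 9.86 / 0.051 = 193.33333
PV of perpetuity: 193.33333 / (1+0.051)^2 = 175.02549
Total PV = 10.36083 + 175.02549 = 185.38632

185.39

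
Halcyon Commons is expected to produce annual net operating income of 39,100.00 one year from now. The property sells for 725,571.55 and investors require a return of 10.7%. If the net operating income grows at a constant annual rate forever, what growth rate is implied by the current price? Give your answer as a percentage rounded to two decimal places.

5.31%

P = D₁/(r−g) ⇒ g = r − D₁/P = 0.107 − 39,100.00/725,571.55 = 0.053111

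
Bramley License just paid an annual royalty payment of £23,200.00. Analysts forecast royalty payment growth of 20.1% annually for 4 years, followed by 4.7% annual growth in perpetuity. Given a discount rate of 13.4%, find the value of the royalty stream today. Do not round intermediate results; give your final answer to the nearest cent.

£458606.58

D_1 = 27863.20000
D_2 = 33463.70320
D_3 = 40189.90754
D_4 = 48268.07896
Terminal value at year 4: TV = D_4×(1+g_2)/(r−g_2) = 50536.67867/0.087 = 580881.36403
P_0 = D_1/(1+r)^1 + D_2/(1+r)^2 + D_3/(1+r)^3 + D_4/(1+r)^4 + TV/(1+r)^4
    = 24570.72310 + 26022.43249 + 27559.91307 + 29188.23245 + 351265.28020 = 458606.58133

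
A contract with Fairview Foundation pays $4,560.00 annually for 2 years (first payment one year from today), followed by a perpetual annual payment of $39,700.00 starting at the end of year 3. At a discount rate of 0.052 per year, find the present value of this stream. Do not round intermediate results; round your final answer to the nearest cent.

$698306.56

PV of 2-year annuity: $4,560.00 × [1 − (1+0.052)^−2] / 0.052 = 8454.94369
Perpetuity value at year 2: $39,700.00 / 0.052 = 763461.53846
PV of perpetuity: 763461.53846 / (1+0.052)^2 = 689851.61205
Total PV = 8454.94369 + 689851.61205 = 698306.55574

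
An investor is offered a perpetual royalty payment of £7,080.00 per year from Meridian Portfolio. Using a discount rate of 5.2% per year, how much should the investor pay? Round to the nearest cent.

Level perpetuity: PV = C / r = £7,080.00 / 0.052 = £136,153.85

£136153.85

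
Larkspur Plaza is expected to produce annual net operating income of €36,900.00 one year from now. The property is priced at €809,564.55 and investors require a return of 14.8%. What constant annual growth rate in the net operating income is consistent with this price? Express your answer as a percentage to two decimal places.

10.24%

P = D₁/(r−g) ⇒ g = r − D₁/P = 0.148 − €36,900.00/€809,564.55 = 0.102420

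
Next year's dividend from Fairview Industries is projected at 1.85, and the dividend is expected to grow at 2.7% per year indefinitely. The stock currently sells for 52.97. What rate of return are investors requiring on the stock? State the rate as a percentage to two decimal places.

P = D₁/(r − g) ⇒ r = D₁/P + g = 1.8500/52.97 + 0.027 = 0.034925 + 0.027 = 0.061925

6.19%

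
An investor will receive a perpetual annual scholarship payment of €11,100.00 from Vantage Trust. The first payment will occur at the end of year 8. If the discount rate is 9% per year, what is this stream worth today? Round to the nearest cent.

Value at end of year 7: C / r = €11,100.00 / 0.09 = €123,333.3333
Discount to today: PV = €123,333.3333 / (1 + 0.09)^7 = €123,333.3333 / 1.828039 = €67,467.56

€67467.56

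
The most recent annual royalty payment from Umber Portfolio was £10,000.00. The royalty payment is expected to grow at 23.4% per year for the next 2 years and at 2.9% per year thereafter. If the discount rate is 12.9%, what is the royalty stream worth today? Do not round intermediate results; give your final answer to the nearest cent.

£145806.55

D_1 = 12340.00000
D_2 = 15227.56000
Terminal value at year 2: TV = D_2×(1+g_2)/(r−g_2) = 15669.15924/0.1 = 156691.59240
P_0 = D_1/(1+r)^1 + D_2/(1+r)^2 + TV/(1+r)^2
    = 10930.02657 + 11946.54809 + 122929.97981 = 145806.55447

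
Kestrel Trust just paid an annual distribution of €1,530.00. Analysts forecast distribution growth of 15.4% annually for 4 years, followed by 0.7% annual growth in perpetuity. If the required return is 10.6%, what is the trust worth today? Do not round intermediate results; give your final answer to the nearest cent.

€25258.88

D_1 = 1765.62000
D_2 = 2037.52548
D_3 = 2351.30440
D_4 = 2713.40528
Terminal value at year 4: TV = D_4×(1+g_2)/(r−g_2) = 2732.39912/0.099 = 27599.99110
P_0 = D_1/(1+r)^1 + D_2/(1+r)^2 + D_3/(1+r)^3 + D_4/(1+r)^4 + TV/(1+r)^4
    = 1596.40145 + 1665.68469 + 1737.97481 + 1813.40228 + 18445.41514 = 25258.87837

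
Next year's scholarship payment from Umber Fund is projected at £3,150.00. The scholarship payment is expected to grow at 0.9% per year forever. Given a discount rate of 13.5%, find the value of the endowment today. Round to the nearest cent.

Growing perpetuity: P = D₁ / (r − g) = £3,150.0000 / (0.135 − 0.009) = £25,000.00

£25000.00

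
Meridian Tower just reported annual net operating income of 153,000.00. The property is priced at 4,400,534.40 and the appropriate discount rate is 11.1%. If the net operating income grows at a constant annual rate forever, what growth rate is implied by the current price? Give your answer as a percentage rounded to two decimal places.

P = D₀(1+g)/(r−g) ⇒ P(r−g) = D₀(1+g) ⇒ g(P+D₀) = P·r − D₀
g = (P·r − D₀)/(P + D₀) = (4,400,534.40×0.111 − 153,000.00) / (4,400,534.40 + 153,000.00) = 0.073670

7.37%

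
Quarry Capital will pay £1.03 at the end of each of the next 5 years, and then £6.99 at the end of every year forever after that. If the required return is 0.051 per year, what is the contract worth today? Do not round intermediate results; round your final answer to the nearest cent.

PV of 5-year annuity: £1.03 × [1 − (1+0.051)^−5] / 0.051 = 4.44706
Perpetuity value at year 5: £6.99 / 0.051 = 137.05882
PV of perpetuity: 137.05882 / (1+0.051)^5 = 106.87926
Total PV = 4.44706 + 106.87926 = 111.32632

£111.33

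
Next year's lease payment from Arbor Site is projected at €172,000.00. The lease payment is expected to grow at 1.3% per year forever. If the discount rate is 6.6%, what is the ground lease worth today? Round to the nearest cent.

Growing perpetuity: P = D₁ / (r − g) = €172,000.0000 / (0.066 − 0.013) = €3,245,283.02

€3245283.02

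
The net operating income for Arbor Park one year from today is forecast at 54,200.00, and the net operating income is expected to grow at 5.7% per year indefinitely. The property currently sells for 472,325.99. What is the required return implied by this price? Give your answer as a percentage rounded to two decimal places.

P = D₁/(r − g) ⇒ r = D₁/P + g = 54,200.0000/472,325.99 + 0.057 = 0.114751 + 0.057 = 0.171751

17.18%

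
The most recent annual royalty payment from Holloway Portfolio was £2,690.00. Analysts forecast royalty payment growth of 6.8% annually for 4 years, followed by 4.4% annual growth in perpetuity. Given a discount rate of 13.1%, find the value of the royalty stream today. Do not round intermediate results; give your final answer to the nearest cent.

£35009.35

D_1 = 2872.92000
D_2 = 3068.27856
D_3 = 3276.92150
D_4 = 3499.75216
Terminal value at year 4: TV = D_4×(1+g_2)/(r−g_2) = 3653.74126/0.087 = 41997.02597
P_0 = D_1/(1+r)^1 + D_2/(1+r)^2 + D_3/(1+r)^3 + D_4/(1+r)^4 + TV/(1+r)^4
    = 2540.15915 + 2398.66487 + 2265.05224 + 2138.88222 + 25666.58669 = 35009.34518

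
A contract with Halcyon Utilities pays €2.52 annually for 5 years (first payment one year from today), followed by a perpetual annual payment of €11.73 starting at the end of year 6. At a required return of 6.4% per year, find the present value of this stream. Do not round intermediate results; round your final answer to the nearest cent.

€144.90

PV of 5-year annuity: €2.52 × [1 − (1+0.064)^−5] / 0.064 = 10.50064
Perpetuity value at year 5: €11.73 / 0.064 = 183.28125
PV of perpetuity: 183.28125 / (1+0.064)^5 = 134.40329
Total PV = 10.50064 + 134.40329 = 144.90393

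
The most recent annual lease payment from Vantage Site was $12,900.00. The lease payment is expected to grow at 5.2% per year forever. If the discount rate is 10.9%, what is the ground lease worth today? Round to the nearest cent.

$238084.21

D₁ = D₀ × (1 + g) = $12,900.00 × 1.052 = $13,570.8000
Growing perpetuity: P = D₁ / (r − g) = $13,570.8000 / (0.109 − 0.052) = $238,084.21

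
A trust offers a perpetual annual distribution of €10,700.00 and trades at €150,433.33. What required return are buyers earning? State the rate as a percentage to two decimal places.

7.11%

P = C/r ⇒ r = C/P = €10,700.00/€150,433.33 = 0.071128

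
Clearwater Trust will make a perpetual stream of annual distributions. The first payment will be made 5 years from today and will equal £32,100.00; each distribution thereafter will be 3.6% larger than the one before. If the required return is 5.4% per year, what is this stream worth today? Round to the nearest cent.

Value at end of year 4: C₁ / (r − g) = £32,100.00 / (0.054 − 0.036) = £1,783,333.3333
Discount to today: PV = £1,783,333.3333 / (1 + 0.054)^4 = £1,783,333.3333 / 1.234134 = £1,445,007.44

£1445007.44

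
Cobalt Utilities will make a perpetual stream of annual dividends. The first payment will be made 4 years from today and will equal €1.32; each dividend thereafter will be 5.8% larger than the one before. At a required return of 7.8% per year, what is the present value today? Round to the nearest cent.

Value at end of year 3: C₁ / (r − g) = €1.32 / (0.078 − 0.058) = €66.0000
Discount to today: PV = €66.0000 / (1 + 0.078)^3 = €66.0000 / 1.252727 = €52.69

€52.69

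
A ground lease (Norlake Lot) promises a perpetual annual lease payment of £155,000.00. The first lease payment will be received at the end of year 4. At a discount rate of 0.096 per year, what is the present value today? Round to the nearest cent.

Value at end of year 3: C / r = £155,000.00 / 0.096 = £1,614,583.3333
Discount to today: PV = £1,614,583.3333 / (1 + 0.096)^3 = £1,614,583.3333 / 1.316533 = £1,226,390.57

£1226390.57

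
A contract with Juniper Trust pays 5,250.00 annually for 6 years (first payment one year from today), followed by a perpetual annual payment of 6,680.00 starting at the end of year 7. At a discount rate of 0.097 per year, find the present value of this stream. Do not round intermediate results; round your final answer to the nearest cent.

PV of 6-year annuity: 5,250.00 × [1 − (1+0.097)^−6] / 0.097 = 23067.54790
Perpetuity value at year 6: 6,680.00 / 0.097 = 68865.97938
PV of perpetuity: 68865.97938 / (1+0.097)^6 = 39515.27082
Total PV = 23067.54790 + 39515.27082 = 62582.81872

62582.82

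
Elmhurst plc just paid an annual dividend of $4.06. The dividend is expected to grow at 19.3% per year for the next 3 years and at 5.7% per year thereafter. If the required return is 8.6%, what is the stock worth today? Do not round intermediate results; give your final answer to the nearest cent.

D_1 = 4.84358
D_2 = 5.77839
D_3 = 6.89362
Terminal value at year 3: TV = D_3×(1+g_2)/(r−g_2) = 7.28656/0.029 = 251.26058
P_0 = D_1/(1+r)^1 + D_2/(1+r)^2 + D_3/(1+r)^3 + TV/(1+r)^3
    = 4.46002 + 4.89945 + 5.38218 + 196.17103 = 210.91268

$210.91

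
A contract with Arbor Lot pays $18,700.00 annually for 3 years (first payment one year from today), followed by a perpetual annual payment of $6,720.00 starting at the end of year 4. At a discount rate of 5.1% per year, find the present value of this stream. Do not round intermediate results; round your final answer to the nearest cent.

PV of 3-year annuity: $18,700.00 × [1 − (1+0.051)^−3] / 0.051 = 50829.46557
Perpetuity value at year 3: $6,720.00 / 0.051 = 131764.70588
PV of perpetuity: 131764.70588 / (1+0.051)^3 = 113498.71612
Total PV = 50829.46557 + 113498.71612 = 164328.18169

$164328.18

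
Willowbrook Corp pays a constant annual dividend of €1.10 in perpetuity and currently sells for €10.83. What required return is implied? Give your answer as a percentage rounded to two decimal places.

10.16%

P = C/r ⇒ r = C/P = €1.10/€10.83 = 0.101570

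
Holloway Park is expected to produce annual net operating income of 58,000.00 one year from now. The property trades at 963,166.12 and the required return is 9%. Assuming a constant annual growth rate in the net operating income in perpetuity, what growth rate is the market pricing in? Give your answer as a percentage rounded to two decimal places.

P = D₁/(r−g) ⇒ g = r − D₁/P = 0.09 − 58,000.00/963,166.12 = 0.029782

2.98%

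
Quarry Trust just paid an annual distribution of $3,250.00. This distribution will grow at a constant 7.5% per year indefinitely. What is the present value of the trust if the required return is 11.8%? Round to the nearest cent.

$81250.00

D₁ = D₀ × (1 + g) = $3,250.00 × 1.075 = $3,493.7500
Growing perpetuity: P = D₁ / (r − g) = $3,493.7500 / (0.118 − 0.075) = $81,250.00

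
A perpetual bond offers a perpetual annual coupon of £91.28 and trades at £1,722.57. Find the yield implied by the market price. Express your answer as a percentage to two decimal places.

5.30%

P = C/r ⇒ r = C/P = £91.28/£1,722.57 = 0.052991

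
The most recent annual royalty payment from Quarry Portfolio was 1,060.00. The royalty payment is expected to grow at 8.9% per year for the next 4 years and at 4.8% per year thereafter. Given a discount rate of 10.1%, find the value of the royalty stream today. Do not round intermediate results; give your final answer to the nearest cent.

D_1 = 1154.34000
D_2 = 1257.07626
D_3 = 1368.95605
D_4 = 1490.79314
Terminal value at year 4: TV = D_4×(1+g_2)/(r−g_2) = 1562.35121/0.053 = 29478.32464
P_0 = D_1/(1+r)^1 + D_2/(1+r)^2 + D_3/(1+r)^3 + D_4/(1+r)^4 + TV/(1+r)^4
    = 1048.44687 + 1037.01965 + 1025.71699 + 1014.53751 + 20061.04358 = 24186.76460

24186.76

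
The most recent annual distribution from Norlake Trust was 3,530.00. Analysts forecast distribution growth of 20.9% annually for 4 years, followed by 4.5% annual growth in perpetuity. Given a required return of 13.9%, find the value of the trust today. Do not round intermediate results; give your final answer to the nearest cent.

66243.45

D_1 = 4267.77000
D_2 = 5159.73393
D_3 = 6238.11832
D_4 = 7541.88505
Terminal value at year 4: TV = D_4×(1+g_2)/(r−g_2) = 7881.26988/0.094 = 83843.29657
P_0 = D_1/(1+r)^1 + D_2/(1+r)^2 + D_3/(1+r)^3 + D_4/(1+r)^4 + TV/(1+r)^4
    = 3746.94469 + 3977.22224 + 4221.65205 + 4481.10389 + 49816.52726 = 66243.45013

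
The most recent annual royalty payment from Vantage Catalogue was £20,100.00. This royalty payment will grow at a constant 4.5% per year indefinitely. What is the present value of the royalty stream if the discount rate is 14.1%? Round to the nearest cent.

£218796.88

D₁ = D₀ × (1 + g) = £20,100.00 × 1.045 = £21,004.5000
Growing perpetuity: P = D₁ / (r − g) = £21,004.5000 / (0.141 − 0.045) = £218,796.88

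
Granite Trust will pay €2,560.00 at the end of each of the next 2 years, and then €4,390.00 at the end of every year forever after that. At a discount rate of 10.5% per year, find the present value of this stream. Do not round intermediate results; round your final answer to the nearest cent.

€38654.67

PV of 2-year annuity: €2,560.00 × [1 − (1+0.105)^−2] / 0.105 = 4413.34125
Perpetuity value at year 2: €4,390.00 / 0.105 = 41809.52381
PV of perpetuity: 41809.52381 / (1+0.105)^2 = 34241.33315
Total PV = 4413.34125 + 34241.33315 = 38654.67440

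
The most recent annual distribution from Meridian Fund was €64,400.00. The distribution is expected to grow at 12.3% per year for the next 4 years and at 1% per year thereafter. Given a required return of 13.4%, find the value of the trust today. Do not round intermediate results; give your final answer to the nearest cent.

D_1 = 72321.20000
D_2 = 81216.70760
D_3 = 91206.36263
D_4 = 102424.74524
Terminal value at year 4: TV = D_4×(1+g_2)/(r−g_2) = 103448.99269/0.124 = 834266.07009
P_0 = D_1/(1+r)^1 + D_2/(1+r)^2 + D_3/(1+r)^3 + D_4/(1+r)^4 + TV/(1+r)^4
    = 63775.30864 + 63156.67690 + 62544.04600 + 61937.35772 + 504489.76852 = 755903.15777

€755903.16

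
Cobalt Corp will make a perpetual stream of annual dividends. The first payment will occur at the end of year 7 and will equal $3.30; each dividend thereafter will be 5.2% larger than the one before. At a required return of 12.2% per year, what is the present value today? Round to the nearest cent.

$23.63

Value at end of year 6: C₁ / (r − g) = $3.30 / (0.122 − 0.052) = $47.1429
Discount to today: PV = $47.1429 / (1 + 0.122)^6 = $47.1429 / 1.995065 = $23.63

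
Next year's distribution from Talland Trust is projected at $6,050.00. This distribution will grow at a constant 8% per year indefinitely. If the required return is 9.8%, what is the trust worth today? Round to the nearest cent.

$336111.11

Growing perpetuity: P = D₁ / (r − g) = $6,050.0000 / (0.098 − 0.08) = $336,111.11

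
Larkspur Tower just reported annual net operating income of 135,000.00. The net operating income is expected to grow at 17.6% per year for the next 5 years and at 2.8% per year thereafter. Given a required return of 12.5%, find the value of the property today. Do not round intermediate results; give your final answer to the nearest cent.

D_1 = 158760.00000
D_2 = 186701.76000
D_3 = 219561.26976
D_4 = 258204.05324
D_5 = 303647.96661
Terminal value at year 5: TV = D_5×(1+g_2)/(r−g_2) = 312150.10967/0.097 = 3218042.36776
P_0 = D_1/(1+r)^1 + D_2/(1+r)^2 + D_3/(1+r)^3 + D_4/(1+r)^4 + D_5/(1+r)^5 + TV/(1+r)^5
    = 141120.00000 + 147517.44000 + 154204.89728 + 161195.51929 + 168503.04950 + 1785784.89571 = 2558325.80178

2558325.80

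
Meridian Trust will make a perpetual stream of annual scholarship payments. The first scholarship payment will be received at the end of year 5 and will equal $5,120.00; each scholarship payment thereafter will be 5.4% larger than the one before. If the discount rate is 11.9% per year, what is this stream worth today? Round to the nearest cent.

$50238.45

Value at end of year 4: C₁ / (r − g) = $5,120.00 / (0.119 − 0.054) = $78,769.2308
Discount to today: PV = $78,769.2308 / (1 + 0.119)^4 = $78,769.2308 / 1.567907 = $50,238.45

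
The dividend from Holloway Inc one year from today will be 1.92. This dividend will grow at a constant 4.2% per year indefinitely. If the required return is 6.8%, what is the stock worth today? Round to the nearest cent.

Growing perpetuity: P = D₁ / (r − g) = 1.9200 / (0.068 − 0.042) = 73.85

73.85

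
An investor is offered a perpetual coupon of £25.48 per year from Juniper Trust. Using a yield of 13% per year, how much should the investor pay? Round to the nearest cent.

£196.00

Level perpetuity: PV = C / r = £25.48 / 0.13 = £196.00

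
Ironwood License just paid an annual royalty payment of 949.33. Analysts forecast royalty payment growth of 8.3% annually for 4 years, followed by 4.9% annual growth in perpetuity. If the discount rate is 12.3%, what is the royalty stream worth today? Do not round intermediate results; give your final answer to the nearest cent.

15111.09

D_1 = 1028.12439
D_2 = 1113.45871
D_3 = 1205.87579
D_4 = 1305.96348
Terminal value at year 4: TV = D_4×(1+g_2)/(r−g_2) = 1369.95569/0.074 = 18512.91471
P_0 = D_1/(1+r)^1 + D_2/(1+r)^2 + D_3/(1+r)^3 + D_4/(1+r)^4 + TV/(1+r)^4
    = 915.51593 + 882.90628 + 851.45815 + 821.13017 + 11640.07491 = 15111.08544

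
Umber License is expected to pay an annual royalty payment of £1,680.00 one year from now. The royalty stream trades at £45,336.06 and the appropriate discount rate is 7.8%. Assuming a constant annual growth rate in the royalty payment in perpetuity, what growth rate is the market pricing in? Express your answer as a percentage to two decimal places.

P = D₁/(r−g) ⇒ g = r − D₁/P = 0.078 − £1,680.00/£45,336.06 = 0.040943

4.09%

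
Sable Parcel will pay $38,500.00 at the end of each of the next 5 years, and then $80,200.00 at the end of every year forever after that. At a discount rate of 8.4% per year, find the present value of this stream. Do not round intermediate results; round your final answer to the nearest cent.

$790006.52

PV of 5-year annuity: $38,500.00 × [1 − (1+0.084)^−5] / 0.084 = 152112.28959
Perpetuity value at year 5: $80,200.00 / 0.084 = 954761.90476
PV of perpetuity: 954761.90476 / (1+0.084)^5 = 637894.22619
Total PV = 152112.28959 + 637894.22619 = 790006.51578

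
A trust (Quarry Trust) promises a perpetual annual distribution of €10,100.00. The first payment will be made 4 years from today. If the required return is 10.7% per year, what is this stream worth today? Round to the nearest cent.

Value at end of year 3: C / r = €10,100.00 / 0.107 = €94,392.5234
Discount to today: PV = €94,392.5234 / (1 + 0.107)^3 = €94,392.5234 / 1.356572 = €69,581.65

€69581.65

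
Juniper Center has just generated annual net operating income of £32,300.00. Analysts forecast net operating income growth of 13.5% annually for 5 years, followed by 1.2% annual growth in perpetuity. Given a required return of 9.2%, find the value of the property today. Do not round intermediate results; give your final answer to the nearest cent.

D_1 = 36660.50000
D_2 = 41609.66750
D_3 = 47226.97261
D_4 = 53602.61392
D_5 = 60838.96679
Terminal value at year 5: TV = D_5×(1+g_2)/(r−g_2) = 61569.03440/0.08 = 769612.92994
P_0 = D_1/(1+r)^1 + D_2/(1+r)^2 + D_3/(1+r)^3 + D_4/(1+r)^4 + D_5/(1+r)^5 + TV/(1+r)^5
    = 33571.88645 + 34893.85633 + 36267.88181 + 37696.01269 + 39180.37949 + 495631.80055 = 677241.81732

£677241.82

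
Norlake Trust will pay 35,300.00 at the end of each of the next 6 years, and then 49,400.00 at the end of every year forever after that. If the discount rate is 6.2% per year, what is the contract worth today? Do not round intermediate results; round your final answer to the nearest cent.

PV of 6-year annuity: 35,300.00 × [1 − (1+0.062)^−6] / 0.062 = 172496.12957
Perpetuity value at year 6: 49,400.00 / 0.062 = 796774.19355
PV of perpetuity: 796774.19355 / (1+0.062)^6 = 555377.34366
Total PV = 172496.12957 + 555377.34366 = 727873.47324

727873.47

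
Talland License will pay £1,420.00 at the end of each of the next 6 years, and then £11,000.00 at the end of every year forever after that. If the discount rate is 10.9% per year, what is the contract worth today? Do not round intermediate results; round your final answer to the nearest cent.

£60271.86

PV of 6-year annuity: £1,420.00 × [1 − (1+0.109)^−6] / 0.109 = 6024.70929
Perpetuity value at year 6: £11,000.00 / 0.109 = 100917.43119
PV of perpetuity: 100917.43119 / (1+0.109)^6 = 54247.14799
Total PV = 6024.70929 + 54247.14799 = 60271.85727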